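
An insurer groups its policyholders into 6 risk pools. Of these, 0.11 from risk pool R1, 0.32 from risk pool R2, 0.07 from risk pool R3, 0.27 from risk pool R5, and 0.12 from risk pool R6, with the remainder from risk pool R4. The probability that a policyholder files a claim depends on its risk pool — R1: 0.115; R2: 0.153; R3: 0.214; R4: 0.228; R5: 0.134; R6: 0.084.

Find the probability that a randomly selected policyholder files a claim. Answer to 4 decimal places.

P(C) ≈ 0.1479

P(R4) = 1 − (0.11 + 0.32 + 0.07 + 0.27 + 0.12) = 0.11.
By the law of total probability,
P(C) = P(C|R1)·P(R1) + P(C|R2)·P(R2) + P(C|R3)·P(R3) + P(C|R4)·P(R4) + P(C|R5)·P(R5) + P(C|R6)·P(R6)
      = 0.115·0.11 + 0.153·0.32 + 0.214·0.07 + 0.228·0.11 + 0.134·0.27 + 0.084·0.12
      = 0.01265 + 0.04896 + 0.01498 + 0.02508 + 0.03618 + 0.01008 = 0.14793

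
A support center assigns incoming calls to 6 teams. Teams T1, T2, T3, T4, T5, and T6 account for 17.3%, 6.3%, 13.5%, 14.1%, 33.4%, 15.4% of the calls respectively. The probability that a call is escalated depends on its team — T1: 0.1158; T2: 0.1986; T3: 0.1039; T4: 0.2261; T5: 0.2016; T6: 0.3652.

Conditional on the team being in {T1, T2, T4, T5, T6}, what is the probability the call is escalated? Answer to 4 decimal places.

Let S = {T1, T2, T4, T5, T6}.
P(S) = 0.173 + 0.063 + 0.141 + 0.334 + 0.154 = 0.865.
P(E ∩ S) = 0.1158·0.173 + 0.1986·0.063 + 0.2261·0.141 + 0.2016·0.334 + 0.3652·0.154 = 0.0200334 + 0.0125118 + 0.0318801 + 0.0673344 + 0.0562408 = 0.1880005.
P(E | S) = 0.1880005 / 0.865 = 0.217342…

P(E|S) ≈ 0.2173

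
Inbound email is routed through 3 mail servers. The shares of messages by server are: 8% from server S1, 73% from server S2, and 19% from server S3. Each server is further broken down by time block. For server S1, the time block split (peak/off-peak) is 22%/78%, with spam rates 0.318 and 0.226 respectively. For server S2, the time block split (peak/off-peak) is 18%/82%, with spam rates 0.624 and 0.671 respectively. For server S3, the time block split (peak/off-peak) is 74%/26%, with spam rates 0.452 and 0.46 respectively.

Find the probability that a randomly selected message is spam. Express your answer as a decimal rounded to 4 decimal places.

P(S) ≈ 0.5896

P(S|S1) = 0.22·0.318 + 0.78·0.226 = 0.06996 + 0.17628 = 0.24624
P(S|S2) = 0.18·0.624 + 0.82·0.671 = 0.11232 + 0.55022 = 0.66254
P(S|S3) = 0.74·0.452 + 0.26·0.46 = 0.33448 + 0.1196 = 0.45408
By total probability over the outer partition,
P(S) = 0.08·0.24624 + 0.73·0.66254 + 0.19·0.45408
      = 0.0196992 + 0.4836542 + 0.0862752 = 0.5896286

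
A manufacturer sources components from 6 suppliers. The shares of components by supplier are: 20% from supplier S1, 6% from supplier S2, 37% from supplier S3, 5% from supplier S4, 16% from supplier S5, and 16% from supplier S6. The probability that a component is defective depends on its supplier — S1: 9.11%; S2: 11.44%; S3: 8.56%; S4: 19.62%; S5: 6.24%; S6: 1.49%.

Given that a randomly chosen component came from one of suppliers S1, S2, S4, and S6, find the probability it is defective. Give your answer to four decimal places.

Let S = {S1, S2, S4, S6}.
P(S) = 0.2 + 0.06 + 0.05 + 0.16 = 0.47.
P(D ∩ S) = 0.0911·0.2 + 0.1144·0.06 + 0.1962·0.05 + 0.0149·0.16 = 0.01822 + 0.006864 + 0.00981 + 0.002384 = 0.037278.
P(D | S) = 0.037278 / 0.47 = 0.079315…

P(D|S) ≈ 0.0793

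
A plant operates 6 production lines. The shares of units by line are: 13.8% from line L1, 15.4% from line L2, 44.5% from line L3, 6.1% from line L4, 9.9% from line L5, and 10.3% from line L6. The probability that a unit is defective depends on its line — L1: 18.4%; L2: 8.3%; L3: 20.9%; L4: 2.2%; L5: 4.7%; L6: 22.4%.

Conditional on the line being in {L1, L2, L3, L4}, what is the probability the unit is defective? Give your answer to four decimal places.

P(D|S) ≈ 0.1661

Let S = {L1, L2, L3, L4}.
P(S) = 0.138 + 0.154 + 0.445 + 0.061 = 0.798.
P(D ∩ S) = 0.184·0.138 + 0.083·0.154 + 0.209·0.445 + 0.022·0.061 = 0.025392 + 0.012782 + 0.093005 + 0.001342 = 0.132521.
P(D | S) = 0.132521 / 0.798 = 0.166066…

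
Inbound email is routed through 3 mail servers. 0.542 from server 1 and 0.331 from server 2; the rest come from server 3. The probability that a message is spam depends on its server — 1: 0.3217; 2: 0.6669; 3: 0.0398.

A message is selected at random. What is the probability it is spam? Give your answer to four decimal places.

P(S) ≈ 0.4002

P(3) = 1 − (0.542 + 0.331) = 0.127.
P(S) = P(S|1)·P(1) + P(S|2)·P(2) + P(S|3)·P(3)
      = 0.3217·0.542 + 0.6669·0.331 + 0.0398·0.127
      = 0.1743614 + 0.2207439 + 0.0050546 = 0.4001599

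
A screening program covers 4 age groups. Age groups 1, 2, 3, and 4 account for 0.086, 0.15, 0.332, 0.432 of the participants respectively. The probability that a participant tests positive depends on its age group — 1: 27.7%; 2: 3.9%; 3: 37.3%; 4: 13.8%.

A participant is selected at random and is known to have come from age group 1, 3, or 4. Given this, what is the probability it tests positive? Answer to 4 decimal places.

P(T|S) ≈ 0.2439

Let S = {1, 3, 4}.
P(S) = 0.086 + 0.332 + 0.432 = 0.85.
P(T ∩ S) = 0.277·0.086 + 0.373·0.332 + 0.138·0.432 = 0.023822 + 0.123836 + 0.059616 = 0.207274.
P(T | S) = 0.207274 / 0.85 = 0.243852…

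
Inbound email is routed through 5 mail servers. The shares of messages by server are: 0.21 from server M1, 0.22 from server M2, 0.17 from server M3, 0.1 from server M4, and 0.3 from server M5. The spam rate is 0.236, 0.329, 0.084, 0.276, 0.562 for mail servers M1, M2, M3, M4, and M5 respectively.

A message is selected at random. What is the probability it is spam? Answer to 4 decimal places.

By the law of total probability,
P(S) = P(S|M1)·P(M1) + P(S|M2)·P(M2) + P(S|M3)·P(M3) + P(S|M4)·P(M4) + P(S|M5)·P(M5)
      = 0.236·0.21 + 0.329·0.22 + 0.084·0.17 + 0.276·0.1 + 0.562·0.3
      = 0.04956 + 0.07238 + 0.01428 + 0.0276 + 0.1686 = 0.33242

0.3324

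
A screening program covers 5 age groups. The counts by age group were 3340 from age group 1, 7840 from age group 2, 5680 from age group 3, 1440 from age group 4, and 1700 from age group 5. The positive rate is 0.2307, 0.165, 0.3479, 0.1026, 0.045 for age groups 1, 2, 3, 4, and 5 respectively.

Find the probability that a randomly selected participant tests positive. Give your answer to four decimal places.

Total: 3340 + 7840 + 5680 + 1440 + 1700 = 20000.
P(1) = 3340/20000 = 0.167. P(2) = 7840/20000 = 0.392. P(3) = 5680/20000 = 0.284. P(4) = 1440/20000 = 0.072. P(5) = 1700/20000 = 0.085.
P(T) = P(T|1)·P(1) + P(T|2)·P(2) + P(T|3)·P(3) + P(T|4)·P(4) + P(T|5)·P(5)
      = 0.2307·0.167 + 0.165·0.392 + 0.3479·0.284 + 0.1026·0.072 + 0.045·0.085
      = 0.0385269 + 0.06468 + 0.0988036 + 0.0073872 + 0.003825 = 0.2132227

P(T) ≈ 0.2132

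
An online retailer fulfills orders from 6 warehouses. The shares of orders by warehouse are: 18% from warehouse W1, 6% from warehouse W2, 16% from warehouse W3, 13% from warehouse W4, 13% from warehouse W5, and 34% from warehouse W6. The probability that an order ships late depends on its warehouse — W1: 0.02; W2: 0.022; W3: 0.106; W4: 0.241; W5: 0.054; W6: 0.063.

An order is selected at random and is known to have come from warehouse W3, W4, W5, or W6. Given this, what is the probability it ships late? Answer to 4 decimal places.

0.1010

Let S = {W3, W4, W5, W6}.
P(S) = 0.16 + 0.13 + 0.13 + 0.34 = 0.76.
P(L ∩ S) = 0.106·0.16 + 0.241·0.13 + 0.054·0.13 + 0.063·0.34 = 0.01696 + 0.03133 + 0.00702 + 0.02142 = 0.07673.
P(L | S) = 0.07673 / 0.76 = 0.100961…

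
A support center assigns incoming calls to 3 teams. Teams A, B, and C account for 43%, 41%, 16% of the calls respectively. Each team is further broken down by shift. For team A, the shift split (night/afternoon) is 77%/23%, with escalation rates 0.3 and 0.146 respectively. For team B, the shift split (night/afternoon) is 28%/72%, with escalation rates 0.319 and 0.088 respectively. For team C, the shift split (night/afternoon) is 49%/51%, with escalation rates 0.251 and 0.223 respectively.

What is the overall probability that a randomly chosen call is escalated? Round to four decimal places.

0.2142

P(E|A) = 0.77·0.3 + 0.23·0.146 = 0.231 + 0.03358 = 0.26458
P(E|B) = 0.28·0.319 + 0.72·0.088 = 0.08932 + 0.06336 = 0.15268
P(E|C) = 0.49·0.251 + 0.51·0.223 = 0.12299 + 0.11373 = 0.23672
By total probability over the outer partition,
P(E) = 0.43·0.26458 + 0.41·0.15268 + 0.16·0.23672
      = 0.1137694 + 0.0625988 + 0.0378752 = 0.2142434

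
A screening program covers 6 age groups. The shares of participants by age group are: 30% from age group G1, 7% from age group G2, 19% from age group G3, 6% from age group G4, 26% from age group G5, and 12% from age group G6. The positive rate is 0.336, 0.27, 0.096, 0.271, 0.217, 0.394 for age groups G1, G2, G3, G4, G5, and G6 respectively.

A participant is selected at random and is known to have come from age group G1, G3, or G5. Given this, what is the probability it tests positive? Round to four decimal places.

Let S = {G1, G3, G5}.
P(S) = 0.3 + 0.19 + 0.26 = 0.75.
P(T ∩ S) = 0.336·0.3 + 0.096·0.19 + 0.217·0.26 = 0.1008 + 0.01824 + 0.05642 = 0.17546.
P(T | S) = 0.17546 / 0.75 = 0.233947…

0.2339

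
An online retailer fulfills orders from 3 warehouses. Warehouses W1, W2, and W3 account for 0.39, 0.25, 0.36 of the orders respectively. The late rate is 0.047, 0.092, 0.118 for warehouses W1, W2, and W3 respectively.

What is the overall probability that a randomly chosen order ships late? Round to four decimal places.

0.0838

Summing over the partition,
P(L) = P(L|W1)·P(W1) + P(L|W2)·P(W2) + P(L|W3)·P(W3)
      = 0.047·0.39 + 0.092·0.25 + 0.118·0.36
      = 0.01833 + 0.023 + 0.04248 = 0.08381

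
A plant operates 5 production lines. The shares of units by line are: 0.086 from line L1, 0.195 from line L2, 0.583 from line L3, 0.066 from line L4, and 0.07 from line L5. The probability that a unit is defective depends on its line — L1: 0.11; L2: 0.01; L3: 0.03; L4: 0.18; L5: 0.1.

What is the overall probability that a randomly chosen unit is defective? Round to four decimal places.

P(D) = P(D|L1)·P(L1) + P(D|L2)·P(L2) + P(D|L3)·P(L3) + P(D|L4)·P(L4) + P(D|L5)·P(L5)
      = 0.11·0.086 + 0.01·0.195 + 0.03·0.583 + 0.18·0.066 + 0.1·0.07
      = 0.00946 + 0.00195 + 0.01749 + 0.01188 + 0.007 = 0.04778

P(D) ≈ 0.0478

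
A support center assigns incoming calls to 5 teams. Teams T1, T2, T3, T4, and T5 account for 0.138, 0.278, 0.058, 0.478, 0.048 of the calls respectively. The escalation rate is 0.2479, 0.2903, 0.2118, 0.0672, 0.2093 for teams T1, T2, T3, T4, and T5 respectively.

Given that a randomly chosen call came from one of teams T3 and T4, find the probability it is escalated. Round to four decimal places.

0.0828

Let S = {T3, T4}.
P(S) = 0.058 + 0.478 = 0.536.
P(E ∩ S) = 0.2118·0.058 + 0.0672·0.478 = 0.0122844 + 0.0321216 = 0.044406.
P(E | S) = 0.044406 / 0.536 = 0.082847…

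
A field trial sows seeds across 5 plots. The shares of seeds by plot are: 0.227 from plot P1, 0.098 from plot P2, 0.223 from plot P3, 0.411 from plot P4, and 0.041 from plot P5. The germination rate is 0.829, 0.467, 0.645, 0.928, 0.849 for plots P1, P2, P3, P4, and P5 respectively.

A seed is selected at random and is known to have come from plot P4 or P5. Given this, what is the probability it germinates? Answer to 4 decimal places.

P(G|S) ≈ 0.9208

Let S = {P4, P5}.
P(S) = 0.411 + 0.041 = 0.452.
P(G ∩ S) = 0.928·0.411 + 0.849·0.041 = 0.381408 + 0.034809 = 0.416217.
P(G | S) = 0.416217 / 0.452 = 0.920834…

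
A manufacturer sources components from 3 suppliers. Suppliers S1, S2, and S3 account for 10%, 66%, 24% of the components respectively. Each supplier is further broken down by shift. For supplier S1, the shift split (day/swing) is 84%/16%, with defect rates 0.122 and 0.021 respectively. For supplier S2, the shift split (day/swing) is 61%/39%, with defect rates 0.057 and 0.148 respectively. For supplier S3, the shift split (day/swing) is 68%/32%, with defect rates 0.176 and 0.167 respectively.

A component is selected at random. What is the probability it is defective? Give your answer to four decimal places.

P(D) ≈ 0.1132

P(D|S1) = 0.84·0.122 + 0.16·0.021 = 0.10248 + 0.00336 = 0.10584
P(D|S2) = 0.61·0.057 + 0.39·0.148 = 0.03477 + 0.05772 = 0.09249
P(D|S3) = 0.68·0.176 + 0.32·0.167 = 0.11968 + 0.05344 = 0.17312
By total probability over the outer partition,
P(D) = 0.1·0.10584 + 0.66·0.09249 + 0.24·0.17312
      = 0.010584 + 0.0610434 + 0.0415488 = 0.1131762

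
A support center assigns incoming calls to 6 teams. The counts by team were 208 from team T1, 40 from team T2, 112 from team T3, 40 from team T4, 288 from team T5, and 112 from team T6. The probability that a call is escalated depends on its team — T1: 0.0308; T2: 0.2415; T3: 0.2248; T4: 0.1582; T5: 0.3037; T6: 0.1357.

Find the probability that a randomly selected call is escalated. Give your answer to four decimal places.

0.1878

Total: 208 + 40 + 112 + 40 + 288 + 112 = 800.
P(T1) = 208/800 = 0.26. P(T2) = 40/800 = 0.05. P(T3) = 112/800 = 0.14. P(T4) = 40/800 = 0.05. P(T5) = 288/800 = 0.36. P(T6) = 112/800 = 0.14.
Using total probability over the partition,
P(E) = P(E|T1)·P(T1) + P(E|T2)·P(T2) + P(E|T3)·P(T3) + P(E|T4)·P(T4) + P(E|T5)·P(T5) + P(E|T6)·P(T6)
      = 0.0308·0.26 + 0.2415·0.05 + 0.2248·0.14 + 0.1582·0.05 + 0.3037·0.36 + 0.1357·0.14
      = 0.008008 + 0.012075 + 0.031472 + 0.00791 + 0.109332 + 0.018998 = 0.187795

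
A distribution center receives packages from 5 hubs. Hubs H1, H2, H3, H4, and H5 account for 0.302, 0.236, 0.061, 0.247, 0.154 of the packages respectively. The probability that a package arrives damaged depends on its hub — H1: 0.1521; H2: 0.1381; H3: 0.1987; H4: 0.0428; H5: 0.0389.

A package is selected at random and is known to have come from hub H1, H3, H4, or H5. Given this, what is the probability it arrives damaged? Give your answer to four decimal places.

Let S = {H1, H3, H4, H5}.
P(S) = 0.302 + 0.061 + 0.247 + 0.154 = 0.764.
P(D ∩ S) = 0.1521·0.302 + 0.1987·0.061 + 0.0428·0.247 + 0.0389·0.154 = 0.0459342 + 0.0121207 + 0.0105716 + 0.0059906 = 0.0746171.
P(D | S) = 0.0746171 / 0.764 = 0.097666…

0.0977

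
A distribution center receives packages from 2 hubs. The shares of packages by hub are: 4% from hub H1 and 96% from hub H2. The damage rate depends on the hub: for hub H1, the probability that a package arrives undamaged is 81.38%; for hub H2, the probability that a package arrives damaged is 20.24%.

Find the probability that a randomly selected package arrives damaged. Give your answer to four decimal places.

P(D|H1) = 1 − 0.8138 = 0.1862.
Using total probability over the partition,
P(D) = P(D|H1)·P(H1) + P(D|H2)·P(H2)
      = 0.1862·0.04 + 0.2024·0.96
      = 0.007448 + 0.194304 = 0.201752

0.2018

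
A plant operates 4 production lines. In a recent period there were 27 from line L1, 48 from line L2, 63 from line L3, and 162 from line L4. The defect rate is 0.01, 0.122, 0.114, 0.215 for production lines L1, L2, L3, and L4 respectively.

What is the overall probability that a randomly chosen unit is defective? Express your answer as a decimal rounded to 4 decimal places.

Total: 27 + 48 + 63 + 162 = 300.
P(L1) = 27/300 = 0.09. P(L2) = 48/300 = 0.16. P(L3) = 63/300 = 0.21. P(L4) = 162/300 = 0.54.
P(D) = P(D|L1)·P(L1) + P(D|L2)·P(L2) + P(D|L3)·P(L3) + P(D|L4)·P(L4)
      = 0.01·0.09 + 0.122·0.16 + 0.114·0.21 + 0.215·0.54
      = 0.0009 + 0.01952 + 0.02394 + 0.1161 = 0.16046

0.1605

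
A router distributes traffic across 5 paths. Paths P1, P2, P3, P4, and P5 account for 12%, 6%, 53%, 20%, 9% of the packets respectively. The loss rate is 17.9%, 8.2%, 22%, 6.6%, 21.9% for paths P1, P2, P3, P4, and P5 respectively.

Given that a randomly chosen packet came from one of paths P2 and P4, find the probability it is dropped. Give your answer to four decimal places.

0.0697

Let S = {P2, P4}.
P(S) = 0.06 + 0.2 = 0.26.
P(L ∩ S) = 0.082·0.06 + 0.066·0.2 = 0.00492 + 0.0132 = 0.01812.
P(L | S) = 0.01812 / 0.26 = 0.069692…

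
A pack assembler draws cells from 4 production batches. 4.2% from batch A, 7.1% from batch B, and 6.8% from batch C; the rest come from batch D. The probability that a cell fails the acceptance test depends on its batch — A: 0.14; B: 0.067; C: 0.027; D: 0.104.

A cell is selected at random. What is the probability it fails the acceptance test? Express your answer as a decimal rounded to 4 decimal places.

P(D) = 1 − (0.042 + 0.071 + 0.068) = 0.819.
P(F) = P(F|A)·P(A) + P(F|B)·P(B) + P(F|C)·P(C) + P(F|D)·P(D)
      = 0.14·0.042 + 0.067·0.071 + 0.027·0.068 + 0.104·0.819
      = 0.00588 + 0.004757 + 0.001836 + 0.085176 = 0.097649

P(F) ≈ 0.0976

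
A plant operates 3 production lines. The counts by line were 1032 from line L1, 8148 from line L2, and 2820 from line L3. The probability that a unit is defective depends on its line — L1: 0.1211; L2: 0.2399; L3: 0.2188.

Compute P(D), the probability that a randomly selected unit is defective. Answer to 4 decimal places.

Total: 1032 + 8148 + 2820 = 12000.
P(L1) = 1032/12000 = 0.086. P(L2) = 8148/12000 = 0.679. P(L3) = 2820/12000 = 0.235.
P(D) = P(D|L1)·P(L1) + P(D|L2)·P(L2) + P(D|L3)·P(L3)
      = 0.1211·0.086 + 0.2399·0.679 + 0.2188·0.235
      = 0.0104146 + 0.1628921 + 0.051418 = 0.2247247

P(D) ≈ 0.2247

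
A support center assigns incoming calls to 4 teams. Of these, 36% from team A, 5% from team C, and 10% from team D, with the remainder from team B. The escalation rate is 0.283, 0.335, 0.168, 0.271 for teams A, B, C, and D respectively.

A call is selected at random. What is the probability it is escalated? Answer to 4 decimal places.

0.3015

P(B) = 1 − (0.36 + 0.05 + 0.1) = 0.49.
P(E) = P(E|A)·P(A) + P(E|B)·P(B) + P(E|C)·P(C) + P(E|D)·P(D)
      = 0.283·0.36 + 0.335·0.49 + 0.168·0.05 + 0.271·0.1
      = 0.10188 + 0.16415 + 0.0084 + 0.0271 = 0.30153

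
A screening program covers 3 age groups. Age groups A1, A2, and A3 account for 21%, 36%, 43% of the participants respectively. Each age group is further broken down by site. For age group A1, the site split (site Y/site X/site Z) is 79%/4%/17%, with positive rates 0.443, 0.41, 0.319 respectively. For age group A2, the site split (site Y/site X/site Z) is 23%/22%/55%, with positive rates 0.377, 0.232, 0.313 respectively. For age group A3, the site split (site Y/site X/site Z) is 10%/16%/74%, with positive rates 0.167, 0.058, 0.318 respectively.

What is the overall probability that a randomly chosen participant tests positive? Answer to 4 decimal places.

P(T) ≈ 0.3122

P(T|A1) = 0.79·0.443 + 0.04·0.41 + 0.17·0.319 = 0.34997 + 0.0164 + 0.05423 = 0.4206
P(T|A2) = 0.23·0.377 + 0.22·0.232 + 0.55·0.313 = 0.08671 + 0.05104 + 0.17215 = 0.3099
P(T|A3) = 0.1·0.167 + 0.16·0.058 + 0.74·0.318 = 0.0167 + 0.00928 + 0.23532 = 0.2613
Then overall,
P(T) = 0.21·0.4206 + 0.36·0.3099 + 0.43·0.2613
      = 0.088326 + 0.111564 + 0.112359 = 0.312249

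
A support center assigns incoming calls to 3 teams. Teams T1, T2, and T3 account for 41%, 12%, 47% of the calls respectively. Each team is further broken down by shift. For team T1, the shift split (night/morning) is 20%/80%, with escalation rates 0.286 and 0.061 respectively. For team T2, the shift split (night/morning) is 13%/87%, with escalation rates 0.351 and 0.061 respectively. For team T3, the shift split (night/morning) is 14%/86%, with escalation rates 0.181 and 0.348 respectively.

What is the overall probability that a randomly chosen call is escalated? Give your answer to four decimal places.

P(E) ≈ 0.2079

P(E|T1) = 0.2·0.286 + 0.8·0.061 = 0.0572 + 0.0488 = 0.106
P(E|T2) = 0.13·0.351 + 0.87·0.061 = 0.04563 + 0.05307 = 0.0987
P(E|T3) = 0.14·0.181 + 0.86·0.348 = 0.02534 + 0.29928 = 0.32462
By total probability over the outer partition,
P(E) = 0.41·0.106 + 0.12·0.0987 + 0.47·0.32462
      = 0.04346 + 0.011844 + 0.1525714 = 0.2078754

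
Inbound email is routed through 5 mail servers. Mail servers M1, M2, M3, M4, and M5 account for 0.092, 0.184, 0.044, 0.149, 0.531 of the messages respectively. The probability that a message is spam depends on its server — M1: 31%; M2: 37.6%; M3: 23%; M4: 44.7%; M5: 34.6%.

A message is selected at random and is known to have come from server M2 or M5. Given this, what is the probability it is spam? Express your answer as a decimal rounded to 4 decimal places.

Let J = {M2, M5}.
P(J) = 0.184 + 0.531 = 0.715.
P(S ∩ J) = 0.376·0.184 + 0.346·0.531 = 0.069184 + 0.183726 = 0.25291.
P(S | J) = 0.25291 / 0.715 = 0.353720…

0.3537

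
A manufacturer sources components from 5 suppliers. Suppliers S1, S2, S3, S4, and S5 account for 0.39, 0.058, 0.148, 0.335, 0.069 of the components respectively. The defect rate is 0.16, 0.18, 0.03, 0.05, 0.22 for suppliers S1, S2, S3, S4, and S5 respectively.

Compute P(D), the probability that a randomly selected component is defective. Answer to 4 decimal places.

Summing over the partition,
P(D) = P(D|S1)·P(S1) + P(D|S2)·P(S2) + P(D|S3)·P(S3) + P(D|S4)·P(S4) + P(D|S5)·P(S5)
      = 0.16·0.39 + 0.18·0.058 + 0.03·0.148 + 0.05·0.335 + 0.22·0.069
      = 0.0624 + 0.01044 + 0.00444 + 0.01675 + 0.01518 = 0.10921

P(D) ≈ 0.1092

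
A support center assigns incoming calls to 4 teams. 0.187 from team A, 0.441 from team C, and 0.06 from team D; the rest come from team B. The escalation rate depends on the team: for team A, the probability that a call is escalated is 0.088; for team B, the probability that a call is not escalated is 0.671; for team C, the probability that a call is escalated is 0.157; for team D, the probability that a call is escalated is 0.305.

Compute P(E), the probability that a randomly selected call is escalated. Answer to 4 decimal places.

0.2066

P(B) = 1 − (0.187 + 0.441 + 0.06) = 0.312.
P(E|B) = 1 − 0.671 = 0.329.
P(E) = P(E|A)·P(A) + P(E|B)·P(B) + P(E|C)·P(C) + P(E|D)·P(D)
      = 0.088·0.187 + 0.329·0.312 + 0.157·0.441 + 0.305·0.06
      = 0.016456 + 0.102648 + 0.069237 + 0.0183 = 0.206641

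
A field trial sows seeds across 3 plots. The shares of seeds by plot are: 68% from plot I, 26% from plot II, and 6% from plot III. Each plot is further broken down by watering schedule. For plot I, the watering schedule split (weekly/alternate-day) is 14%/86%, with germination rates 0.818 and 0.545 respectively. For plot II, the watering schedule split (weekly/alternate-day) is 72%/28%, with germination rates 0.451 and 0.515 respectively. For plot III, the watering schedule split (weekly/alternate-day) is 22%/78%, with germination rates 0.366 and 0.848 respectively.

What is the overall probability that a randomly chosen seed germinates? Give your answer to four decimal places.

0.5630

P(G|I) = 0.14·0.818 + 0.86·0.545 = 0.11452 + 0.4687 = 0.58322
P(G|II) = 0.72·0.451 + 0.28·0.515 = 0.32472 + 0.1442 = 0.46892
P(G|III) = 0.22·0.366 + 0.78·0.848 = 0.08052 + 0.66144 = 0.74196
Then overall,
P(G) = 0.68·0.58322 + 0.26·0.46892 + 0.06·0.74196
      = 0.3965896 + 0.1219192 + 0.0445176 = 0.5630264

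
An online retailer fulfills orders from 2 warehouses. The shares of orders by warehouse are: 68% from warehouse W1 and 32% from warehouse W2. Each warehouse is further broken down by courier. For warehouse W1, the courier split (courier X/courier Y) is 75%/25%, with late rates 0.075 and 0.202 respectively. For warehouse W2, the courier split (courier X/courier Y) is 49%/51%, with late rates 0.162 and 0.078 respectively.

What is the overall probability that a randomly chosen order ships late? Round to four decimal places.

P(L) ≈ 0.1107

P(L|W1) = 0.75·0.075 + 0.25·0.202 = 0.05625 + 0.0505 = 0.10675
P(L|W2) = 0.49·0.162 + 0.51·0.078 = 0.07938 + 0.03978 = 0.11916
Then overall,
P(L) = 0.68·0.10675 + 0.32·0.11916
      = 0.07259 + 0.0381312 = 0.1107212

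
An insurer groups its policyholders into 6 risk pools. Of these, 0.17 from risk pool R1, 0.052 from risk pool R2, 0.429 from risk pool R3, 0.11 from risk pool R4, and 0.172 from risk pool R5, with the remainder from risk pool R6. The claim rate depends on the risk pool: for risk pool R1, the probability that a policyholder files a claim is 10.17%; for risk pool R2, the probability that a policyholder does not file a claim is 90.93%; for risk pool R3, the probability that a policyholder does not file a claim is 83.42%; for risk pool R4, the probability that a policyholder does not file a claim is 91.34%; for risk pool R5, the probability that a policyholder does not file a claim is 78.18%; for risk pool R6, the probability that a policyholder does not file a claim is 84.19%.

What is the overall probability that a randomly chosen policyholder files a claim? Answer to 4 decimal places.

P(C) ≈ 0.1508

P(R6) = 1 − (0.17 + 0.052 + 0.429 + 0.11 + 0.172) = 0.067.
P(C|R2) = 1 − 0.9093 = 0.0907.
P(C|R3) = 1 − 0.8342 = 0.1658.
P(C|R4) = 1 − 0.9134 = 0.0866.
P(C|R5) = 1 − 0.7818 = 0.2182.
P(C|R6) = 1 − 0.8419 = 0.1581.
P(C) = P(C|R1)·P(R1) + P(C|R2)·P(R2) + P(C|R3)·P(R3) + P(C|R4)·P(R4) + P(C|R5)·P(R5) + P(C|R6)·P(R6)
      = 0.1017·0.17 + 0.0907·0.052 + 0.1658·0.429 + 0.0866·0.11 + 0.2182·0.172 + 0.1581·0.067
      = 0.017289 + 0.0047164 + 0.0711282 + 0.009526 + 0.0375304 + 0.0105927 = 0.1507827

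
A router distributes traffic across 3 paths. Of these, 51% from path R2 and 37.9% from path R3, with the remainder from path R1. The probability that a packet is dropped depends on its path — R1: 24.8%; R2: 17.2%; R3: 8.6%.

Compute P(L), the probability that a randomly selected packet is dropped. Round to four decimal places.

P(R1) = 1 − (0.51 + 0.379) = 0.111.
P(L) = P(L|R1)·P(R1) + P(L|R2)·P(R2) + P(L|R3)·P(R3)
      = 0.248·0.111 + 0.172·0.51 + 0.086·0.379
      = 0.027528 + 0.08772 + 0.032594 = 0.147842

P(L) ≈ 0.1478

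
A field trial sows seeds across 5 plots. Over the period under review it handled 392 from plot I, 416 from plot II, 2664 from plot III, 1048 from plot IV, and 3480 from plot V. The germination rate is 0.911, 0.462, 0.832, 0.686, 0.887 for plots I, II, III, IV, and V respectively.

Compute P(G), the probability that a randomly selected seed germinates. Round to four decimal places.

P(G) ≈ 0.8214

Total: 392 + 416 + 2664 + 1048 + 3480 = 8000.
P(I) = 392/8000 = 0.049. P(II) = 416/8000 = 0.052. P(III) = 2664/8000 = 0.333. P(IV) = 1048/8000 = 0.131. P(V) = 3480/8000 = 0.435.
Using total probability over the partition,
P(G) = P(G|I)·P(I) + P(G|II)·P(II) + P(G|III)·P(III) + P(G|IV)·P(IV) + P(G|V)·P(V)
      = 0.911·0.049 + 0.462·0.052 + 0.832·0.333 + 0.686·0.131 + 0.887·0.435
      = 0.044639 + 0.024024 + 0.277056 + 0.089866 + 0.385845 = 0.82143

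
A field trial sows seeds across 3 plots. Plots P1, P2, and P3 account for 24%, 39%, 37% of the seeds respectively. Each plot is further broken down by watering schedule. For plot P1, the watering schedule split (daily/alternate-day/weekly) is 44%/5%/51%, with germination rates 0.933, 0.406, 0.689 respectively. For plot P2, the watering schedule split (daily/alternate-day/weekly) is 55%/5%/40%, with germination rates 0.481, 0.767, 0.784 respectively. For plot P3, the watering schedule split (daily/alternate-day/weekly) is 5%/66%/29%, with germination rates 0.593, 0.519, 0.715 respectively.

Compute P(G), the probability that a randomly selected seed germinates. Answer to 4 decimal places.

P(G) ≈ 0.6426

P(G|P1) = 0.44·0.933 + 0.05·0.406 + 0.51·0.689 = 0.41052 + 0.0203 + 0.35139 = 0.78221
P(G|P2) = 0.55·0.481 + 0.05·0.767 + 0.4·0.784 = 0.26455 + 0.03835 + 0.3136 = 0.6165
P(G|P3) = 0.05·0.593 + 0.66·0.519 + 0.29·0.715 = 0.02965 + 0.34254 + 0.20735 = 0.57954
Then overall,
P(G) = 0.24·0.78221 + 0.39·0.6165 + 0.37·0.57954
      = 0.1877304 + 0.240435 + 0.2144298 = 0.6425952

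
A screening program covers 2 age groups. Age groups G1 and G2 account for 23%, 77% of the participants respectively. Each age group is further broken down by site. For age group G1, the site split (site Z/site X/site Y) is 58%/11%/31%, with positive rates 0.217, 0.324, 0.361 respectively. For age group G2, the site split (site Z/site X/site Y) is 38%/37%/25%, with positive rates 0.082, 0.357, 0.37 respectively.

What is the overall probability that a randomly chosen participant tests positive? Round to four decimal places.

0.2598

P(T|G1) = 0.58·0.217 + 0.11·0.324 + 0.31·0.361 = 0.12586 + 0.03564 + 0.11191 = 0.27341
P(T|G2) = 0.38·0.082 + 0.37·0.357 + 0.25·0.37 = 0.03116 + 0.13209 + 0.0925 = 0.25575
Then overall,
P(T) = 0.23·0.27341 + 0.77·0.25575
      = 0.0628843 + 0.1969275 = 0.2598118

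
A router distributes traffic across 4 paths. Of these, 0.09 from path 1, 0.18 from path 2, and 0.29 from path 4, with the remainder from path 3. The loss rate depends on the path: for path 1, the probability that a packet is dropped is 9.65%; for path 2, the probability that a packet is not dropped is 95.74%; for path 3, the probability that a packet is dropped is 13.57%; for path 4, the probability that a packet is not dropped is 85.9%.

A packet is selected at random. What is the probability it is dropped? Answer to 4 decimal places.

P(L) ≈ 0.1170

P(3) = 1 − (0.09 + 0.18 + 0.29) = 0.44.
P(L|2) = 1 − 0.9574 = 0.0426.
P(L|4) = 1 − 0.859 = 0.141.
P(L) = P(L|1)·P(1) + P(L|2)·P(2) + P(L|3)·P(3) + P(L|4)·P(4)
      = 0.0965·0.09 + 0.0426·0.18 + 0.1357·0.44 + 0.141·0.29
      = 0.008685 + 0.007668 + 0.059708 + 0.04089 = 0.116951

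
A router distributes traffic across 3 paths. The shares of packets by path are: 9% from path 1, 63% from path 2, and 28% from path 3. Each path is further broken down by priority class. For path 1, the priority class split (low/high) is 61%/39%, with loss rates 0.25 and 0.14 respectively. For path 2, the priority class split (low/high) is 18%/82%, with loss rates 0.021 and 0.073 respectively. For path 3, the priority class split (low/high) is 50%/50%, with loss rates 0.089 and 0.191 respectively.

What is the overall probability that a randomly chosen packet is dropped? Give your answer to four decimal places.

P(L|1) = 0.61·0.25 + 0.39·0.14 = 0.1525 + 0.0546 = 0.2071
P(L|2) = 0.18·0.021 + 0.82·0.073 = 0.00378 + 0.05986 = 0.06364
P(L|3) = 0.5·0.089 + 0.5·0.191 = 0.0445 + 0.0955 = 0.14
By total probability over the outer partition,
P(L) = 0.09·0.2071 + 0.63·0.06364 + 0.28·0.14
      = 0.018639 + 0.0400932 + 0.0392 = 0.0979322

P(L) ≈ 0.0979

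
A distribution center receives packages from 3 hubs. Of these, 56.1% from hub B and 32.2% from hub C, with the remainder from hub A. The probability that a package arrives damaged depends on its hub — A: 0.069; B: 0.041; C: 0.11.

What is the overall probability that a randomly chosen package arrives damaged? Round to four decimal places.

P(A) = 1 − (0.561 + 0.322) = 0.117.
P(D) = P(D|A)·P(A) + P(D|B)·P(B) + P(D|C)·P(C)
      = 0.069·0.117 + 0.041·0.561 + 0.11·0.322
      = 0.008073 + 0.023001 + 0.03542 = 0.066494

0.0665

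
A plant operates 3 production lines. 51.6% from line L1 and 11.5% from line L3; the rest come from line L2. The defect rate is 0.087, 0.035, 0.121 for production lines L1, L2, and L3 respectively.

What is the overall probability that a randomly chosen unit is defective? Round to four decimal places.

0.0717

P(L2) = 1 − (0.516 + 0.115) = 0.369.
P(D) = P(D|L1)·P(L1) + P(D|L2)·P(L2) + P(D|L3)·P(L3)
      = 0.087·0.516 + 0.035·0.369 + 0.121·0.115
      = 0.044892 + 0.012915 + 0.013915 = 0.071722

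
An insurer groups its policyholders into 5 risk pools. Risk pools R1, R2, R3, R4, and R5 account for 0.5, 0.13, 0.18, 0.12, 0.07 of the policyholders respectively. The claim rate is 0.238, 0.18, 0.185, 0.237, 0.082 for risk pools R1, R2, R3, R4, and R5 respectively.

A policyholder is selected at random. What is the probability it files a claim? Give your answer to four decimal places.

0.2099

By the law of total probability,
P(C) = P(C|R1)·P(R1) + P(C|R2)·P(R2) + P(C|R3)·P(R3) + P(C|R4)·P(R4) + P(C|R5)·P(R5)
      = 0.238·0.5 + 0.18·0.13 + 0.185·0.18 + 0.237·0.12 + 0.082·0.07
      = 0.119 + 0.0234 + 0.0333 + 0.02844 + 0.00574 = 0.20988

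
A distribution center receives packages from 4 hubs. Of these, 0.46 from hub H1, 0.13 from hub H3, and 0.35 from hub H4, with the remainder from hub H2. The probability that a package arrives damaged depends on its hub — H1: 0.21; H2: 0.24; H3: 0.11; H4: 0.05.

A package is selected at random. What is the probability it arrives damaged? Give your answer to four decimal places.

P(H2) = 1 − (0.46 + 0.13 + 0.35) = 0.06.
Summing over the partition,
P(D) = P(D|H1)·P(H1) + P(D|H2)·P(H2) + P(D|H3)·P(H3) + P(D|H4)·P(H4)
      = 0.21·0.46 + 0.24·0.06 + 0.11·0.13 + 0.05·0.35
      = 0.0966 + 0.0144 + 0.0143 + 0.0175 = 0.1428

P(D) ≈ 0.1428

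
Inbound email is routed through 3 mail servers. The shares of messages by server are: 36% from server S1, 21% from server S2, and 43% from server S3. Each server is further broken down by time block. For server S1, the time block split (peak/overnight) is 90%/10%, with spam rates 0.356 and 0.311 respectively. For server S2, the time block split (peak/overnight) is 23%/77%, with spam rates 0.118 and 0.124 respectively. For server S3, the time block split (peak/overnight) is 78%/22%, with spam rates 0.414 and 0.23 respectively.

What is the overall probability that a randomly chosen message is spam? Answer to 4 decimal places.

P(S|S1) = 0.9·0.356 + 0.1·0.311 = 0.3204 + 0.0311 = 0.3515
P(S|S2) = 0.23·0.118 + 0.77·0.124 = 0.02714 + 0.09548 = 0.12262
P(S|S3) = 0.78·0.414 + 0.22·0.23 = 0.32292 + 0.0506 = 0.37352
Then overall,
P(S) = 0.36·0.3515 + 0.21·0.12262 + 0.43·0.37352
      = 0.12654 + 0.0257502 + 0.1606136 = 0.3129038

0.3129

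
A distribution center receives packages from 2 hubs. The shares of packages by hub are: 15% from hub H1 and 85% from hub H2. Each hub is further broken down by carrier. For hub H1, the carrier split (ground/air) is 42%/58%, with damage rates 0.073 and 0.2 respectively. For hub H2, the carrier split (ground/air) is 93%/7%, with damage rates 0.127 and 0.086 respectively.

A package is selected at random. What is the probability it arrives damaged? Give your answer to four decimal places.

P(D) ≈ 0.1275

P(D|H1) = 0.42·0.073 + 0.58·0.2 = 0.03066 + 0.116 = 0.14666
P(D|H2) = 0.93·0.127 + 0.07·0.086 = 0.11811 + 0.00602 = 0.12413
By total probability over the outer partition,
P(D) = 0.15·0.14666 + 0.85·0.12413
      = 0.021999 + 0.1055105 = 0.1275095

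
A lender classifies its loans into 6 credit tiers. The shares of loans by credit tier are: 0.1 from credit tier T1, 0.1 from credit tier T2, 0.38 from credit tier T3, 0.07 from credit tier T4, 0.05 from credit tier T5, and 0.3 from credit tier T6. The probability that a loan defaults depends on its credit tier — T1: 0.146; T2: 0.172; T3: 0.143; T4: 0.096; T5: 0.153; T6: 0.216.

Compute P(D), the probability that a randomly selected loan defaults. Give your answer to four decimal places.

P(D) ≈ 0.1653

By the law of total probability,
P(D) = P(D|T1)·P(T1) + P(D|T2)·P(T2) + P(D|T3)·P(T3) + P(D|T4)·P(T4) + P(D|T5)·P(T5) + P(D|T6)·P(T6)
      = 0.146·0.1 + 0.172·0.1 + 0.143·0.38 + 0.096·0.07 + 0.153·0.05 + 0.216·0.3
      = 0.0146 + 0.0172 + 0.05434 + 0.00672 + 0.00765 + 0.0648 = 0.16531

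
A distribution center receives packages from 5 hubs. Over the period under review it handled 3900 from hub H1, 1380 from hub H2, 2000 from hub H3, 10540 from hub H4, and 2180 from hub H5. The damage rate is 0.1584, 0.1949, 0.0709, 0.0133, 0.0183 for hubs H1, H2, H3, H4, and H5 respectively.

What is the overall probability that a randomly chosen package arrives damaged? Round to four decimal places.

0.0604

Total: 3900 + 1380 + 2000 + 10540 + 2180 = 20000.
P(H1) = 3900/20000 = 0.195. P(H2) = 1380/20000 = 0.069. P(H3) = 2000/20000 = 0.1. P(H4) = 10540/20000 = 0.527. P(H5) = 2180/20000 = 0.109.
Using total probability over the partition,
P(D) = P(D|H1)·P(H1) + P(D|H2)·P(H2) + P(D|H3)·P(H3) + P(D|H4)·P(H4) + P(D|H5)·P(H5)
      = 0.1584·0.195 + 0.1949·0.069 + 0.0709·0.1 + 0.0133·0.527 + 0.0183·0.109
      = 0.030888 + 0.0134481 + 0.00709 + 0.0070091 + 0.0019947 = 0.0604299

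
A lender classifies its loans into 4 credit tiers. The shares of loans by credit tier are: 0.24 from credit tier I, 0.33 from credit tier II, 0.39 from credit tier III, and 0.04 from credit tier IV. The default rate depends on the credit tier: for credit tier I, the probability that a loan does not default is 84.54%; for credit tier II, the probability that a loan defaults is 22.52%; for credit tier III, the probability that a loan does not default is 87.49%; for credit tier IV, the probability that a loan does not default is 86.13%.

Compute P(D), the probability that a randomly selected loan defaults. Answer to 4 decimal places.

P(D|I) = 1 − 0.8454 = 0.1546.
P(D|III) = 1 − 0.8749 = 0.1251.
P(D|IV) = 1 − 0.8613 = 0.1387.
P(D) = P(D|I)·P(I) + P(D|II)·P(II) + P(D|III)·P(III) + P(D|IV)·P(IV)
      = 0.1546·0.24 + 0.2252·0.33 + 0.1251·0.39 + 0.1387·0.04
      = 0.037104 + 0.074316 + 0.048789 + 0.005548 = 0.165757

0.1658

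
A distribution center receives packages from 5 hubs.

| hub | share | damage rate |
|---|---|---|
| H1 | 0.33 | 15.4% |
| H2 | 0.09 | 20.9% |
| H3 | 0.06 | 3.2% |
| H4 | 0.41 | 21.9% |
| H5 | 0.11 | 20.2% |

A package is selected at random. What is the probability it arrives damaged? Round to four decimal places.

P(D) ≈ 0.1836

Summing over the partition,
P(D) = P(D|H1)·P(H1) + P(D|H2)·P(H2) + P(D|H3)·P(H3) + P(D|H4)·P(H4) + P(D|H5)·P(H5)
      = 0.154·0.33 + 0.209·0.09 + 0.032·0.06 + 0.219·0.41 + 0.202·0.11
      = 0.05082 + 0.01881 + 0.00192 + 0.08979 + 0.02222 = 0.18356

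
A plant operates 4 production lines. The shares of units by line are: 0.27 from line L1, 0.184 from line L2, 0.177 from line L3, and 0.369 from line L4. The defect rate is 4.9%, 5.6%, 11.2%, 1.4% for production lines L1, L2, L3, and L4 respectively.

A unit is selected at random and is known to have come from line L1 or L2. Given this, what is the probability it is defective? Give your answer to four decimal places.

Let S = {L1, L2}.
P(S) = 0.27 + 0.184 = 0.454.
P(D ∩ S) = 0.049·0.27 + 0.056·0.184 = 0.01323 + 0.010304 = 0.023534.
P(D | S) = 0.023534 / 0.454 = 0.051837…

0.0518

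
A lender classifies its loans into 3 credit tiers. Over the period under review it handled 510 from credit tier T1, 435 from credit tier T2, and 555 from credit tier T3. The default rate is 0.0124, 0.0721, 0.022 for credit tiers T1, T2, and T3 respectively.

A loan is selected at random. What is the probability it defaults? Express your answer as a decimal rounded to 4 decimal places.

0.0333

Total: 510 + 435 + 555 = 1500.
P(T1) = 510/1500 = 0.34. P(T2) = 435/1500 = 0.29. P(T3) = 555/1500 = 0.37.
Summing over the partition,
P(D) = P(D|T1)·P(T1) + P(D|T2)·P(T2) + P(D|T3)·P(T3)
      = 0.0124·0.34 + 0.0721·0.29 + 0.022·0.37
      = 0.004216 + 0.020909 + 0.00814 = 0.033265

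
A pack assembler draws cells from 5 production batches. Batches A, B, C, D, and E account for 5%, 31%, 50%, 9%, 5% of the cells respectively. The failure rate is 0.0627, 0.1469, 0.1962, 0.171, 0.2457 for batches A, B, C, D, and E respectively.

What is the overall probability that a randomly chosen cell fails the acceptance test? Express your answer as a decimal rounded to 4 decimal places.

0.1744

Summing over the partition,
P(F) = P(F|A)·P(A) + P(F|B)·P(B) + P(F|C)·P(C) + P(F|D)·P(D) + P(F|E)·P(E)
      = 0.0627·0.05 + 0.1469·0.31 + 0.1962·0.5 + 0.171·0.09 + 0.2457·0.05
      = 0.003135 + 0.045539 + 0.0981 + 0.01539 + 0.012285 = 0.174449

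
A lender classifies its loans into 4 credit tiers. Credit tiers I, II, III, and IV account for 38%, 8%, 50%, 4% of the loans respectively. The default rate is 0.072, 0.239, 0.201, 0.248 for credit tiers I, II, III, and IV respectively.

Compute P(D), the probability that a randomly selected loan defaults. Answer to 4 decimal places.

0.1569

P(D) = P(D|I)·P(I) + P(D|II)·P(II) + P(D|III)·P(III) + P(D|IV)·P(IV)
      = 0.072·0.38 + 0.239·0.08 + 0.201·0.5 + 0.248·0.04
      = 0.02736 + 0.01912 + 0.1005 + 0.00992 = 0.1569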